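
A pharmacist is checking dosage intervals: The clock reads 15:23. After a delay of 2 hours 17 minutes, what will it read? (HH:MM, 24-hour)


Start time: 15:23
Adding: 2 hours 17 minutes
Minutes: 23 + 17 = 40
Hours: 15 + 2 + 0 = 17
Result: 17:40

17:40


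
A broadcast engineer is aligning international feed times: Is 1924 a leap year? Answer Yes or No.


Year: 1924
Divisible by 4? 1924 / 4 = 481.0 -> Yes
Divisible by 100? 1924 / 100 = 19.24 -> No
Divisible by 4 but not 100, so it IS a leap year

Yes


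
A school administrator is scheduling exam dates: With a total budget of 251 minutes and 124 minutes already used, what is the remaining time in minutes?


Total budget: 251 minutes
Time used: 124 minutes
Remaining: 251 - 124 = 127 minutes
Percent used: 49.4%
Percent remaining: 50.6%

127


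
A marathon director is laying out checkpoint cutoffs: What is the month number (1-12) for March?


Calendar month order:
2. February
3. March <--
4. April
March is month number 3

3


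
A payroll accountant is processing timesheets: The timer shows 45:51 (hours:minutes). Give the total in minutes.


Hours: 45
Minutes: 51
Convert hours to minutes: 45 x 60 = 2700
Add remaining minutes: 2700 + 51 = 2751

2751


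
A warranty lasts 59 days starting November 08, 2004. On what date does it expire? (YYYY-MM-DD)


Start: 2004-11-08
Adding 59 days
Days remaining in November: 22
After November: 37 days still to add
December 2004: 31 days, 6 remaining
January 2005 has 31 days, need 6
Result: 2005-01-06

2005-01-06


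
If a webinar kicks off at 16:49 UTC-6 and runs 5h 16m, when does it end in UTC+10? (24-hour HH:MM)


Start: 16:49 in UTC-6
Step 1 - add duration:
  minutes: 49 + 16 = 65 (carry 1h)
  hours: 16 + 5 + 1 = 22
  end in UTC-6: 22:05
Step 2 - convert UTC-6 -> UTC+10:
  offset difference: 10 - (-6) = 16 hours
  22 + (16) = 38 -> mod 24 = 14
Result: 14:05 in UTC+10

14:05


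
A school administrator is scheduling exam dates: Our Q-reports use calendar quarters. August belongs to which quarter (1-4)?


Month: August (month 8)
Q1: January-March (months 1-3)
Q2: April-June (months 4-6)
Q3: July-September (months 7-9)
Q4: October-December (months 10-12)
Month 8 falls in Q3

3


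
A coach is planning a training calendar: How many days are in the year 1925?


Year: 1925
Check leap year rules:
Divisible by 4? No
1925 is not a leap year
Days: 365

365


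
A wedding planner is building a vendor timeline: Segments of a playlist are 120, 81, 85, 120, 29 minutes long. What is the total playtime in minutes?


Durations: 120, 81, 85, 120, 29
Running sum: 120
+ 81 = 201
+ 85 = 286
+ 120 = 406
+ 29 = 435
Total duration: 435 minutes
That is 7 hours and 15 minutes

435


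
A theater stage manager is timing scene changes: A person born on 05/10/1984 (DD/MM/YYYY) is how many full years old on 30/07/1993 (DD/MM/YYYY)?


Birth: 1984-10-05
Reference: 1993-07-30
Year difference: 1993 - 1984 = 9
Has birthday (10-05) occurred by 07-30? No
Birthday not yet reached this year -> subtract 1
Age in full years: 8

8


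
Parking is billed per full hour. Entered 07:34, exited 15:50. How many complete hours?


Start: 07:34
End: 15:50
Hour difference: 15 - 7 = 8 hours
Minute difference: 50 - 34 = 16 minutes
Total minutes: 496
Complete hours: 496 / 60 = 8 (remainder 16)

8


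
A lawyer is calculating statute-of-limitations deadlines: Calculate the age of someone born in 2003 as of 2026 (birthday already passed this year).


Birth year: 2003
Current year: 2026
Age = current year - birth year
Age = 2026 - 2003 = 23

23


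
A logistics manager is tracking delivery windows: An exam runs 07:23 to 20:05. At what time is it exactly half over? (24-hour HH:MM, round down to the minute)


Start time: 07:23 = 443 minutes from midnight
End time: 20:05 = 1205 minutes from midnight
Sum: 443 + 1205 = 1648
Midpoint: 1648 / 2 = 824 minutes
Convert: 824 / 60 = 13 hours, 44 minutes
Result: 13:44

13:44


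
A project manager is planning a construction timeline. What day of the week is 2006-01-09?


Date: 2006-01-09
January 1, 2006 is a Sunday
Day of year: 9
Offset from Jan 1: 8 days
8 mod 7 = 1
Result: Monday

Monday


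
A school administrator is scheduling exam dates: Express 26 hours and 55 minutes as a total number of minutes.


Hours: 26
Extra minutes: 55
Minutes per hour: 60
Hours to minutes: 26 x 60 = 1560
Total: 1560 + 55 = 1615

1615


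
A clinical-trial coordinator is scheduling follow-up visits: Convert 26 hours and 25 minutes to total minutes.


Hours: 26
Extra minutes: 25
Minutes per hour: 60
Hours to minutes: 26 x 60 = 1560
Total: 1560 + 25 = 1585

1585


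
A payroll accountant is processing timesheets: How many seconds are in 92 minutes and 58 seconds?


Minutes: 92
Seconds: 58
Convert minutes to seconds: 92 x 60 = 5520
Add remaining seconds: 5520 + 58 = 5578

5578


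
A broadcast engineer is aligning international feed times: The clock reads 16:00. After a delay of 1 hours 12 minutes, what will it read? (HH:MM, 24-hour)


Start time: 16:00
Adding: 1 hours 12 minutes
Minutes: 0 + 12 = 12
Hours: 16 + 1 + 0 = 17
Result: 17:12

17:12


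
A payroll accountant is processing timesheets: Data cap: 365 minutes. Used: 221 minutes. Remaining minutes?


Total budget: 365 minutes
Time used: 221 minutes
Remaining: 365 - 221 = 144 minutes
Percent used: 60.5%
Percent remaining: 39.5%

144


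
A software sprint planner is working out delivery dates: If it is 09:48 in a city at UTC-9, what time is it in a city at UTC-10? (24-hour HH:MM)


Local time: 09:48 at UTC-9 (offset -9h)
Target zone: UTC-10 (offset -10h)
Difference: -10 - (-9) = -1 hours
Calculation: 9 + (-1) = 8
Result: 08:48

08:48


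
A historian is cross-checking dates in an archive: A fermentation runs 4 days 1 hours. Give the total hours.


Days: 4
Extra hours: 1
Hours per day: 24
Days to hours: 4 x 24 = 96
Total: 96 + 1 = 97

97


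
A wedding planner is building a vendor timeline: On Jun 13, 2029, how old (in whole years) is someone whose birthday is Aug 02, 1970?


Birth: 1970-08-02
Reference: 2029-06-13
Year difference: 2029 - 1970 = 59
Has birthday (08-02) occurred by 06-13? No
Birthday not yet reached this year -> subtract 1
Age in full years: 58

58


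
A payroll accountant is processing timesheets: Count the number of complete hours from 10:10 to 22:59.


Start: 10:10
End: 22:59
Hour difference: 22 - 10 = 12 hours
Minute difference: 59 - 10 = 49 minutes
Total minutes: 769
Complete hours: 769 / 60 = 12 (remainder 49)

12


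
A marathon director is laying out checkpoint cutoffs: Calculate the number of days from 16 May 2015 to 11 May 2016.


Start date: 2015-05-16
End date: 2016-05-11
May 2015: +16 days
Jun 2015: +30 days
Jul 2015: +31 days
... (10 more months)
Total: 361 days

361


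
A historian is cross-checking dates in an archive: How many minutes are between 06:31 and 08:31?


Start time: 06:31 = 391 minutes from midnight
End time: 08:31 = 511 minutes from midnight
Difference: 511 - 391 = 120 minutes
That is 2 hours and 0 minutes

120


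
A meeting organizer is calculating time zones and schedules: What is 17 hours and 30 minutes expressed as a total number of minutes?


Hours: 17
Minutes: 30
Convert hours to minutes: 17 x 60 = 1020
Add remaining minutes: 1020 + 30 = 1050

1050


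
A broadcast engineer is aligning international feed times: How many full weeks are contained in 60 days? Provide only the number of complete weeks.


Total days: 60
Days per week: 7
Division: 60 / 7 = 8 remainder 4
Complete weeks: 8
Remaining days: 4

8


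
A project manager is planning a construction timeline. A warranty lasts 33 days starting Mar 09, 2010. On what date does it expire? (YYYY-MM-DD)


Start: 2010-03-09
Adding 33 days
Days remaining in March: 22
After March: 11 days still to add
April 2010 has 30 days, need 11
Result: 2010-04-11

2010-04-11


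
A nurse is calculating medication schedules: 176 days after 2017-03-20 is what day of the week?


Start: 2017-03-20 (Monday)
Step 1 - find target date: add 176 days
  2017-03-20 + 176 days = 2017-09-12
Step 2 - day of week:
  176 mod 7 = 1
  Monday + 1 days -> Tuesday
Result: Tuesday (2017-09-12)

Tuesday


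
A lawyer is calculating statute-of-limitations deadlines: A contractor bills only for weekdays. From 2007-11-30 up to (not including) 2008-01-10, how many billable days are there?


Start: 2007-11-30 (Friday)
End (exclusive): 2008-01-10 (Thursday)
Total calendar days: 41
Full weeks: 41 // 7 = 5 -> 25 weekdays
Remaining 6 days starting on Friday:
  Fri(w), Sat(-), Sun(-), Mon(w), Tue(w), Wed(w) -> 4 weekdays
Total business days: 25 + 4 = 29

29


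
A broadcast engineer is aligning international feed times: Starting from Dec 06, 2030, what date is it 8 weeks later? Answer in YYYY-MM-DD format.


Start: 2030-12-06
Weeks to add: 8
Convert to days: 8 x 7 = 56 days
Add 56 days to 2030-12-06
Result: 2031-01-31

2031-01-31


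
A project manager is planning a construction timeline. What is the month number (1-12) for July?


Calendar month order:
6. June
7. July <--
8. August
July is month number 7

7


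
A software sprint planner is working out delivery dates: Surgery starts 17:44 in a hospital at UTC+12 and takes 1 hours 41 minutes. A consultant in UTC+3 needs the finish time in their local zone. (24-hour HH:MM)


Start: 17:44 in UTC+12
Step 1 - add duration:
  minutes: 44 + 41 = 85 (carry 1h)
  hours: 17 + 1 + 1 = 19
  end in UTC+12: 19:25
Step 2 - convert UTC+12 -> UTC+3:
  offset difference: 3 - (12) = -9 hours
  19 + (-9) = 10 -> mod 24 = 10
Result: 10:25 in UTC+3

10:25


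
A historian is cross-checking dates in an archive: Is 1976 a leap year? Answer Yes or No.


Year: 1976
Divisible by 4? 1976 / 4 = 494.0 -> Yes
Divisible by 100? 1976 / 100 = 19.76 -> No
Divisible by 4 but not 100, so it IS a leap year

Yes


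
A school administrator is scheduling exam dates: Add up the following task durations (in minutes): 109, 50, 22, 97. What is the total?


Durations: 109, 50, 22, 97
Running sum: 109
+ 50 = 159
+ 22 = 181
+ 97 = 278
Total duration: 278 minutes
That is 4 hours and 38 minutes

278


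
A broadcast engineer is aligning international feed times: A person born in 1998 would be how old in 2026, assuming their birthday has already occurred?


Birth year: 1998
Current year: 2026
Age = current year - birth year
Age = 2026 - 1998 = 28

28


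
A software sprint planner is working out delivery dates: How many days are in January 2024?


Month: January
Year: 2024
January is a 31-day month
Total: 31 days

31


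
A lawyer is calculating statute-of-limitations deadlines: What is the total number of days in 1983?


Year: 1983
Check leap year rules:
Divisible by 4? No
1983 is not a leap year
Days: 365

365


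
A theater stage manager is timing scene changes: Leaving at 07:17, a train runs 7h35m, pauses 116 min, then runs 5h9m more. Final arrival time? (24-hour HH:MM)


Depart: 07:17
Leg 1: +455 min -> 14:52
Layover: +116 min -> 16:48
Leg 2: +309 min -> 21:57
Total travel: 880 minutes = 14h 40m
Arrival: 21:57

21:57


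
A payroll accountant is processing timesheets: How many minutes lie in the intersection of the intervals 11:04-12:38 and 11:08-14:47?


Interval A: [664, 758] minutes from midnight
Interval B: [668, 887] minutes from midnight
Overlap start = max(664, 668) = 668
Overlap end = min(758, 887) = 758
Overlap = 758 - 668 = 90 minutes

90


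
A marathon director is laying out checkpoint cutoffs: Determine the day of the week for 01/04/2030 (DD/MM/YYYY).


Date: 2030-04-01
January 1, 2030 is a Tuesday
Day of year: 91
Offset from Jan 1: 90 days
90 mod 7 = 6
Result: Monday

Monday


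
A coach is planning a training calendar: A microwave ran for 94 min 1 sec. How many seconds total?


Minutes: 94
Extra seconds: 1
Seconds per minute: 60
Minutes to seconds: 94 x 60 = 5640
Total: 5640 + 1 = 5641

5641


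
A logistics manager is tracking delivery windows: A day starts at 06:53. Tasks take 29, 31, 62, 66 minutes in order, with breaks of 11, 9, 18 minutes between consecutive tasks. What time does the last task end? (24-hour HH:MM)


Start: 06:53 = 413 min from midnight
  after task 1 (29 min): 07:22
  after break (11 min): 07:33
  after task 2 (31 min): 08:04
  after break (9 min): 08:13
  after task 3 (62 min): 09:15
  after break (18 min): 09:33
  after task 4 (66 min): 10:39
Total elapsed: 226 minutes
End time: 10:39

10:39


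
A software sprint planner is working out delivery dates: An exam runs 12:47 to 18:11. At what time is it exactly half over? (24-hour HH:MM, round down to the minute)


Start time: 12:47 = 767 minutes from midnight
End time: 18:11 = 1091 minutes from midnight
Sum: 767 + 1091 = 1858
Midpoint: 1858 / 2 = 929 minutes
Convert: 929 / 60 = 15 hours, 29 minutes
Result: 15:29

15:29


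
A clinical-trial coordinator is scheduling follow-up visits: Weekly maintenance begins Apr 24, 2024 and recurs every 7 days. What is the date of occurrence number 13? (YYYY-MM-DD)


First occurrence: 2024-04-24 (occurrence 1)
Each occurrence is 7 days after the previous.
Occurrence 13 is 12 weeks after the first.
12 weeks = 84 days
2024-04-24 + 84 days = 2024-07-17

2024-07-17


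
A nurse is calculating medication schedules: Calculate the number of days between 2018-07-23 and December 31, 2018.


Start: July 23, 2018
End: December 31, 2018
Days left in July: 8
August: 31
September: 30
October: 31
November: 30
... plus remaining months
Sum of remaining months: 153
Total: 8 + 153 = 161

161


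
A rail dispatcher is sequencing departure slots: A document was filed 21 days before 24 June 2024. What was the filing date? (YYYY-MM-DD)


Start: 2024-06-24
Subtracting 21 days
Days already passed in June: 24
Result: 2024-06-03

2024-06-03


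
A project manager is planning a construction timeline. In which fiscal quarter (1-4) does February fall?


Month: February (month 2)
Q1: January-March (months 1-3)
Q2: April-June (months 4-6)
Q3: July-September (months 7-9)
Q4: October-December (months 10-12)
Month 2 falls in Q1

1


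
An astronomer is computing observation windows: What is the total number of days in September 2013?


Month: September
Year: 2013
September is a 30-day month
Total: 30 days

30


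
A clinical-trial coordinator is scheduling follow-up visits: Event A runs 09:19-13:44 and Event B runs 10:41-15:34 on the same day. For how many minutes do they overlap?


Interval A: [559, 824] minutes from midnight
Interval B: [641, 934] minutes from midnight
Overlap start = max(559, 641) = 641
Overlap end = min(824, 934) = 824
Overlap = 824 - 641 = 183 minutes

183


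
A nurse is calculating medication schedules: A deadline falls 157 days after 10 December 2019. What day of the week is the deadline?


Start: 2019-12-10 (Tuesday)
Step 1 - find target date: add 157 days
  2019-12-10 + 157 days = 2020-05-15
Step 2 - day of week:
  157 mod 7 = 3
  Tuesday + 3 days -> Friday
Result: Friday (2020-05-15)

Friday


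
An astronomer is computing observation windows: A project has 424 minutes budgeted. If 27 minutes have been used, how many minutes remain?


Total budget: 424 minutes
Time used: 27 minutes
Remaining: 424 - 27 = 397 minutes
Percent used: 6.4%
Percent remaining: 93.6%

397


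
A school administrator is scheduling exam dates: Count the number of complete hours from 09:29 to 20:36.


Start: 09:29
End: 20:36
Hour difference: 20 - 9 = 11 hours
Minute difference: 36 - 29 = 7 minutes
Total minutes: 667
Complete hours: 667 / 60 = 11 (remainder 7)

11


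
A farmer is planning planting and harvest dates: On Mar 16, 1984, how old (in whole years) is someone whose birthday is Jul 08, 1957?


Birth: 1957-07-08
Reference: 1984-03-16
Year difference: 1984 - 1957 = 27
Has birthday (07-08) occurred by 03-16? No
Birthday not yet reached this year -> subtract 1
Age in full years: 26

26


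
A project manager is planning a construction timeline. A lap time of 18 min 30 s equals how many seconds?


Minutes: 18
Seconds: 30
Convert minutes to seconds: 18 x 60 = 1080
Add remaining seconds: 1080 + 30 = 1110

1110


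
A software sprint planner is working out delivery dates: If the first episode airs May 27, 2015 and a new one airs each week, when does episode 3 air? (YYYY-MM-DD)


First occurrence: 2015-05-27 (occurrence 1)
Each occurrence is 7 days after the previous.
Occurrence 3 is 2 weeks after the first.
2 weeks = 14 days
2015-05-27 + 14 days = 2015-06-10

2015-06-10


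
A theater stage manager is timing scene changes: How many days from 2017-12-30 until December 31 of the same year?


Start: December 30, 2017
End: December 31, 2017
Days left in December: 1
Total: 1 days

1


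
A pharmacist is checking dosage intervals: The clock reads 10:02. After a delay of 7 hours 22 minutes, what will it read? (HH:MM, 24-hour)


Start time: 10:02
Adding: 7 hours 22 minutes
Minutes: 2 + 22 = 24
Hours: 10 + 7 + 0 = 17
Result: 17:24

17:24


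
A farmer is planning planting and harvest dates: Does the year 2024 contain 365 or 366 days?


Year: 2024
Check leap year rules:
Divisible by 4? Yes
Divisible by 100? No
2024 is a leap year
Days: 366

366


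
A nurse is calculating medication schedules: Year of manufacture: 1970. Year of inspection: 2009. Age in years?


Birth year: 1970
Current year: 2009
Age = current year - birth year
Age = 2009 - 1970 = 39

39


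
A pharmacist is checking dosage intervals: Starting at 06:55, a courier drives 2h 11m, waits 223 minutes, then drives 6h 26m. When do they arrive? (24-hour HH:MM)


Depart: 06:55
Leg 1: +131 min -> 09:06
Layover: +223 min -> 12:49
Leg 2: +386 min -> 19:15
Total travel: 740 minutes = 12h 20m
Arrival: 19:15

19:15


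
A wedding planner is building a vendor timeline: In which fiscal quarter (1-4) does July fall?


Month: July (month 7)
Q1: January-March (months 1-3)
Q2: April-June (months 4-6)
Q3: July-September (months 7-9)
Q4: October-December (months 10-12)
Month 7 falls in Q3

3


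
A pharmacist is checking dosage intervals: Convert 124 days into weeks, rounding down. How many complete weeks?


Total days: 124
Days per week: 7
Division: 124 / 7 = 17 remainder 5
Complete weeks: 17
Remaining days: 5

17


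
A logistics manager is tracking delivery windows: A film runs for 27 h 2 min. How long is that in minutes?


Hours: 27
Minutes: 2
Convert hours to minutes: 27 x 60 = 1620
Add remaining minutes: 1620 + 2 = 1622

1622


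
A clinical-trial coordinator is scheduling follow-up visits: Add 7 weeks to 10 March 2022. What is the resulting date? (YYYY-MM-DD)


Start: 2022-03-10
Weeks to add: 7
Convert to days: 7 x 7 = 49 days
Add 49 days to 2022-03-10
Result: 2022-04-28

2022-04-28


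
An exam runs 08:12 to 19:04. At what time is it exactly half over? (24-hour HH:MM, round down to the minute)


Start time: 08:12 = 492 minutes from midnight
End time: 19:04 = 1144 minutes from midnight
Sum: 492 + 1144 = 1636
Midpoint: 1636 / 2 = 818 minutes
Convert: 818 / 60 = 13 hours, 38 minutes
Result: 13:38

13:38


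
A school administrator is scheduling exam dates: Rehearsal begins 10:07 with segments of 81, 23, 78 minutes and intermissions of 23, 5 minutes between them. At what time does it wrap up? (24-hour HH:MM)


Start: 10:07 = 607 min from midnight
  after task 1 (81 min): 11:28
  after break (23 min): 11:51
  after task 2 (23 min): 12:14
  after break (5 min): 12:19
  after task 3 (78 min): 13:37
Total elapsed: 210 minutes
End time: 13:37

13:37


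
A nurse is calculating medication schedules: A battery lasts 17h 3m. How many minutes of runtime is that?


Hours: 17
Extra minutes: 3
Minutes per hour: 60
Hours to minutes: 17 x 60 = 1020
Total: 1020 + 3 = 1023

1023


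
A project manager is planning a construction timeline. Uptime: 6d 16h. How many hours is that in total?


Days: 6
Extra hours: 16
Hours per day: 24
Days to hours: 6 x 24 = 144
Total: 144 + 16 = 160

160


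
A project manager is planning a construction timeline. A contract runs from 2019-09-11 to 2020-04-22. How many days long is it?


Start date: 2019-09-11
End date: 2020-04-22
Sep 2019: +20 days
Oct 2019: +31 days
Nov 2019: +30 days
... (5 more months)
Total: 224 days

224


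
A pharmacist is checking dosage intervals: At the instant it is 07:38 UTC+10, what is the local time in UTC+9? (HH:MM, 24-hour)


Local time: 07:38 at UTC+10 (offset 10h)
Target zone: UTC+9 (offset 9h)
Difference: 9 - (10) = -1 hours
Calculation: 7 + (-1) = 6
Result: 06:38

06:38


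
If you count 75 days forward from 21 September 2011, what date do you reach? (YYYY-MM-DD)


Start: 2011-09-21
Adding 75 days
Days remaining in September: 9
After September: 66 days still to add
October 2011: 31 days, 35 remaining
November 2011: 30 days, 5 remaining
December 2011 has 31 days, need 5
Result: 2011-12-05

2011-12-05


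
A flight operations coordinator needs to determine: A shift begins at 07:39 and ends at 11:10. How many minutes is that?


Start time: 07:39 = 459 minutes from midnight
End time: 11:10 = 670 minutes from midnight
Difference: 670 - 459 = 211 minutes
That is 3 hours and 31 minutes

211


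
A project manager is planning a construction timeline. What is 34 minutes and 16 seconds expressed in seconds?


Minutes: 34
Extra seconds: 16
Seconds per minute: 60
Minutes to seconds: 34 x 60 = 2040
Total: 2040 + 16 = 2056

2056


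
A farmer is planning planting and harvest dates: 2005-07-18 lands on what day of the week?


Date: 2005-07-18
January 1, 2005 is a Saturday
Day of year: 199
Offset from Jan 1: 198 days
198 mod 7 = 2
Result: Monday

Monday


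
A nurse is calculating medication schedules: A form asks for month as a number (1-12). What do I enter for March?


Calendar month order:
2. February
3. March <--
4. April
March is month number 3

3


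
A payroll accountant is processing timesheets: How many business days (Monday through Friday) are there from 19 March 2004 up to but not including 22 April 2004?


Start: 2004-03-19 (Friday)
End (exclusive): 2004-04-22 (Thursday)
Total calendar days: 34
Full weeks: 34 // 7 = 4 -> 20 weekdays
Remaining 6 days starting on Friday:
  Fri(w), Sat(-), Sun(-), Mon(w), Tue(w), Wed(w) -> 4 weekdays
Total business days: 20 + 4 = 24

24


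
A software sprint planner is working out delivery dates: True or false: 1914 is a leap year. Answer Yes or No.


Year: 1914
Divisible by 4? 1914 / 4 = 478.5 -> No
Not divisible by 4, so NOT a leap year

No


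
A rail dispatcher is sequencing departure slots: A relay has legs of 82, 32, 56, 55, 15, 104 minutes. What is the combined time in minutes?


Durations: 82, 32, 56, 55, 15, 104
Running sum: 82
+ 32 = 114
+ 56 = 170
+ 55 = 225
+ 15 = 240
+ 104 = 344
Total duration: 344 minutes
That is 5 hours and 44 minutes

344


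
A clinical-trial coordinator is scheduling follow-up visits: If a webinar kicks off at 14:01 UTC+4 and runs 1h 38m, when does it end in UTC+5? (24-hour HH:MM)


Start: 14:01 in UTC+4
Step 1 - add duration:
  minutes: 1 + 38 = 39
  hours: 14 + 1 + 0 = 15
  end in UTC+4: 15:39
Step 2 - convert UTC+4 -> UTC+5:
  offset difference: 5 - (4) = 1 hours
  15 + (1) = 16 -> mod 24 = 16
Result: 16:39 in UTC+5

16:39


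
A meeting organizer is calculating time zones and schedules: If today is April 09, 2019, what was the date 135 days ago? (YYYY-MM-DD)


Start: 2019-04-09
Subtracting 135 days
Days already passed in April: 9
After going back through April: 126 more days to subtract
March 2019: 31 days, 95 remaining
February 2019: 28 days, 67 remaining
January 2019: 31 days, 36 remaining
December 2018: 31 days, 5 remaining
Result: 2018-11-25

2018-11-25


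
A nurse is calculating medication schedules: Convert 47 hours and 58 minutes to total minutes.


Hours: 47
Extra minutes: 58
Minutes per hour: 60
Hours to minutes: 47 x 60 = 2820
Total: 2820 + 58 = 2878

2878


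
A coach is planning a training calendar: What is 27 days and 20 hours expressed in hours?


Days: 27
Extra hours: 20
Hours per day: 24
Days to hours: 27 x 24 = 648
Total: 648 + 20 = 668

668


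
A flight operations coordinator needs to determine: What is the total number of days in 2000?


Year: 2000
Check leap year rules:
Divisible by 4? Yes
Divisible by 100? Yes
Divisible by 400? Yes
2000 is a leap year
Days: 366

366


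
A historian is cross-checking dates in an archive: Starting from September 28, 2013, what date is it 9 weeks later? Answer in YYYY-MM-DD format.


Start: 2013-09-28
Weeks to add: 9
Convert to days: 9 x 7 = 63 days
Add 63 days to 2013-09-28
Result: 2013-11-30

2013-11-30


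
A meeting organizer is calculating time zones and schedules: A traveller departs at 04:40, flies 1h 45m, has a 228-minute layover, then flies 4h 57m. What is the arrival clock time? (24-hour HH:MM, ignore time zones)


Depart: 04:40
Leg 1: +105 min -> 06:25
Layover: +228 min -> 10:13
Leg 2: +297 min -> 15:10
Total travel: 630 minutes = 10h 30m
Arrival: 15:10

15:10


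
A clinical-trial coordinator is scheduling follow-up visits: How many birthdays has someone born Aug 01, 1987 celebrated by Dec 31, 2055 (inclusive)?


Birth: 1987-08-01
Reference: 2055-12-31
Year difference: 2055 - 1987 = 68
Has birthday (08-01) occurred by 12-31? Yes
Age in full years: 68

68


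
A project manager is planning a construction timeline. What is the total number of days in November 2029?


Month: November
Year: 2029
November is a 30-day month
Total: 30 days

30


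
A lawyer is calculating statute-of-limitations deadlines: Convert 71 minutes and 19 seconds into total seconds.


Minutes: 71
Seconds: 19
Convert minutes to seconds: 71 x 60 = 4260
Add remaining seconds: 4260 + 19 = 4279

4279


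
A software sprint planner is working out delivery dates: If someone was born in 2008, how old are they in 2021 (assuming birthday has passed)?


Birth year: 2008
Current year: 2021
Age = current year - birth year
Age = 2021 - 2008 = 13

13


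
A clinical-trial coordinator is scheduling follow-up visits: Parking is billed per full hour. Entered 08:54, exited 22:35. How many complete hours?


Start: 08:54
End: 22:35
Hour difference: 22 - 8 = 14 hours
Minute difference: 35 - 54 = -19 minutes
Total minutes: 821
Complete hours: 821 / 60 = 13 (remainder 41)

13


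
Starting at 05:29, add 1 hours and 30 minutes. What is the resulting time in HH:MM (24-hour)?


Start time: 05:29
Adding: 1 hours 30 minutes
Minutes: 29 + 30 = 59
Hours: 5 + 1 + 0 = 6
Result: 06:59

06:59


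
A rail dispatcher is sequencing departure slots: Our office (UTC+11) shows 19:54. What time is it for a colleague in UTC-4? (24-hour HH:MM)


Local time: 19:54 at UTC+11 (offset 11h)
Target zone: UTC-4 (offset -4h)
Difference: -4 - (11) = -15 hours
Calculation: 19 + (-15) = 4
Result: 04:54

04:54


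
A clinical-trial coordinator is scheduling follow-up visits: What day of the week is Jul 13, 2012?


Date: 2012-07-13
January 1, 2012 is a Sunday
Day of year: 195
Offset from Jan 1: 194 days
194 mod 7 = 5
Result: Friday

Friday


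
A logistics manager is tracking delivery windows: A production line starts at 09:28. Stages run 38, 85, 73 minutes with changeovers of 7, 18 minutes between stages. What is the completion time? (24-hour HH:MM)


Start: 09:28 = 568 min from midnight
  after task 1 (38 min): 10:06
  after break (7 min): 10:13
  after task 2 (85 min): 11:38
  after break (18 min): 11:56
  after task 3 (73 min): 13:09
Total elapsed: 221 minutes
End time: 13:09

13:09


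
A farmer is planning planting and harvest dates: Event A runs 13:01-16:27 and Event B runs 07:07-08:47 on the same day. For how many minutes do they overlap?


Interval A: [781, 987] minutes from midnight
Interval B: [427, 527] minutes from midnight
Overlap start = max(781, 427) = 781
Overlap end = min(987, 527) = 527
End <= start, so the intervals do not overlap: 0 minutes

0


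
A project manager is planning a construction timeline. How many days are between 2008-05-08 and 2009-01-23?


Start date: 2008-05-08
End date: 2009-01-23
May 2008: +24 days
Jun 2008: +30 days
Jul 2008: +31 days
... (6 more months)
Total: 260 days

260


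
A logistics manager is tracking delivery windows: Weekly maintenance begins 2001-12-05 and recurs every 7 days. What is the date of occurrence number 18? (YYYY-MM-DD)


First occurrence: 2001-12-05 (occurrence 1)
Each occurrence is 7 days after the previous.
Occurrence 18 is 17 weeks after the first.
17 weeks = 119 days
2001-12-05 + 119 days = 2002-04-03

2002-04-03


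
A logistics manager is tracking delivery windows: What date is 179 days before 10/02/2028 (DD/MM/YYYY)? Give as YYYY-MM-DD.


Start: 2028-02-10
Subtracting 179 days
Days already passed in February: 10
After going back through February: 169 more days to subtract
January 2028: 31 days, 138 remaining
December 2027: 31 days, 107 remaining
November 2027: 30 days, 77 remaining
October 2027: 31 days, 46 remaining
Result: 2027-08-15

2027-08-15


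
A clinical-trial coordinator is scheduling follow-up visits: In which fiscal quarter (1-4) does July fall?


Month: July (month 7)
Q1: January-March (months 1-3)
Q2: April-June (months 4-6)
Q3: July-September (months 7-9)
Q4: October-December (months 10-12)
Month 7 falls in Q3

3


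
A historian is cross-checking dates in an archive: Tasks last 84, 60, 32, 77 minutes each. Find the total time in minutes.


Durations: 84, 60, 32, 77
Running sum: 84
+ 60 = 144
+ 32 = 176
+ 77 = 253
Total duration: 253 minutes
That is 4 hours and 13 minutes

253


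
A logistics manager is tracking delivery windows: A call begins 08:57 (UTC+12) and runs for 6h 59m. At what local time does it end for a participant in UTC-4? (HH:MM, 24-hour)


Start: 08:57 in UTC+12
Step 1 - add duration:
  minutes: 57 + 59 = 116 (carry 1h)
  hours: 8 + 6 + 1 = 15
  end in UTC+12: 15:56
Step 2 - convert UTC+12 -> UTC-4:
  offset difference: -4 - (12) = -16 hours
  15 + (-16) = -1 -> mod 24 = 23
Result: 23:56 in UTC-4

23:56


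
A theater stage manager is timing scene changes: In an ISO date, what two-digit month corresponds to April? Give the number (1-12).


Calendar month order:
3. March
4. April <--
5. May
April is month number 4

4


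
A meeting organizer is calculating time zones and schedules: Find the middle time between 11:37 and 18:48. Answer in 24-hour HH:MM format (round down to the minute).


Start time: 11:37 = 697 minutes from midnight
End time: 18:48 = 1128 minutes from midnight
Sum: 697 + 1128 = 1825
Midpoint: 1825 / 2 = 912 minutes
Convert: 912 / 60 = 15 hours, 12 minutes
Result: 15:12

15:12


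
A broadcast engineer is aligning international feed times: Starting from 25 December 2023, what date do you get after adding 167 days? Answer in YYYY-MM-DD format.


Start: 2023-12-25
Adding 167 days
Days remaining in December: 6
After December: 161 days still to add
January 2024: 31 days, 130 remaining
February 2024: 29 days, 101 remaining
March 2024: 31 days, 70 remaining
April 2024: 30 days, 40 remaining
Result: 2024-06-09

2024-06-09


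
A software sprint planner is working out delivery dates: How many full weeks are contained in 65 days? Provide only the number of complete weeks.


Total days: 65
Days per week: 7
Division: 65 / 7 = 9 remainder 2
Complete weeks: 9
Remaining days: 2

9


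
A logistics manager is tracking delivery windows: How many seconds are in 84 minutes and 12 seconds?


Minutes: 84
Extra seconds: 12
Seconds per minute: 60
Minutes to seconds: 84 x 60 = 5040
Total: 5040 + 12 = 5052

5052


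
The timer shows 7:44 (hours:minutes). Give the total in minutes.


Hours: 7
Minutes: 44
Convert hours to minutes: 7 x 60 = 420
Add remaining minutes: 420 + 44 = 464

464


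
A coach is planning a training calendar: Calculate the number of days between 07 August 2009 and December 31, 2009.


Start: August 07, 2009
End: December 31, 2009
Days left in August: 24
September: 30
October: 31
November: 30
December: 31
Sum of remaining months: 122
Total: 24 + 122 = 146

146


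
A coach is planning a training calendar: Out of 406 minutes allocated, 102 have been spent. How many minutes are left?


Total budget: 406 minutes
Time used: 102 minutes
Remaining: 406 - 102 = 304 minutes
Percent used: 25.1%
Percent remaining: 74.9%

304


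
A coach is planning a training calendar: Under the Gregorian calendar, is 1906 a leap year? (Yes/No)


Year: 1906
Divisible by 4? 1906 / 4 = 476.5 -> No
Not divisible by 4, so NOT a leap year

No


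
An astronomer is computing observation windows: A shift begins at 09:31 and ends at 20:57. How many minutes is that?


Start time: 09:31 = 571 minutes from midnight
End time: 20:57 = 1257 minutes from midnight
Difference: 1257 - 571 = 686 minutes
That is 11 hours and 26 minutes

686


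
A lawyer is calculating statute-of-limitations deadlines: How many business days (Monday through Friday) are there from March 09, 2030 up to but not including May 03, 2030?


Start: 2030-03-09 (Saturday)
End (exclusive): 2030-05-03 (Friday)
Total calendar days: 55
Full weeks: 55 // 7 = 7 -> 35 weekdays
Remaining 6 days starting on Saturday:
  Sat(-), Sun(-), Mon(w), Tue(w), Wed(w), Thu(w) -> 4 weekdays
Total business days: 35 + 4 = 39

39


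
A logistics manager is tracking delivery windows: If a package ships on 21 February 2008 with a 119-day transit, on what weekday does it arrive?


Start: 2008-02-21 (Thursday)
Step 1 - find target date: add 119 days
  2008-02-21 + 119 days = 2008-06-19
Step 2 - day of week:
  119 mod 7 = 0
  Thursday + 0 days -> Thursday
Result: Thursday (2008-06-19)

Thursday


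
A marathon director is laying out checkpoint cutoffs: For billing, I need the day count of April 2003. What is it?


Month: April
Year: 2003
April is a 30-day month
Total: 30 days

30


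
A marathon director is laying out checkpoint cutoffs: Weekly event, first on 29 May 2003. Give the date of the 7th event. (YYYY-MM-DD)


First occurrence: 2003-05-29 (occurrence 1)
Each occurrence is 7 days after the previous.
Occurrence 7 is 6 weeks after the first.
6 weeks = 42 days
2003-05-29 + 42 days = 2003-07-10

2003-07-10


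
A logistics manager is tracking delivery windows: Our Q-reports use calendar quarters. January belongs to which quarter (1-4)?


Month: January (month 1)
Q1: January-March (months 1-3)
Q2: April-June (months 4-6)
Q3: July-September (months 7-9)
Q4: October-December (months 10-12)
Month 1 falls in Q1

1


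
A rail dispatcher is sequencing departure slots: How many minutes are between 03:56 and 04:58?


Start time: 03:56 = 236 minutes from midnight
End time: 04:58 = 298 minutes from midnight
Difference: 298 - 236 = 62 minutes
That is 1 hours and 2 minutes

62


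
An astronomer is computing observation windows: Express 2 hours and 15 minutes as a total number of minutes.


Hours: 2
Extra minutes: 15
Minutes per hour: 60
Hours to minutes: 2 x 60 = 120
Total: 120 + 15 = 135

135


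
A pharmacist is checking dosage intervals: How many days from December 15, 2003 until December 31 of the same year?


Start: December 15, 2003
End: December 31, 2003
Days left in December: 16
Total: 16 days

16


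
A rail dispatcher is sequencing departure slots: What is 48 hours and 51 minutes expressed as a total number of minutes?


Hours: 48
Minutes: 51
Convert hours to minutes: 48 x 60 = 2880
Add remaining minutes: 2880 + 51 = 2931

2931


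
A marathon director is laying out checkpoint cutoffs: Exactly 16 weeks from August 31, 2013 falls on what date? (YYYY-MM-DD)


Start: 2013-08-31
Weeks to add: 16
Convert to days: 16 x 7 = 112 days
Add 112 days to 2013-08-31
Result: 2013-12-21

2013-12-21


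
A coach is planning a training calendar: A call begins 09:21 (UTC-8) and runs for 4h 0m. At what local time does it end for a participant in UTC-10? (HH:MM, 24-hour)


Start: 09:21 in UTC-8
Step 1 - add duration:
  minutes: 21 + 0 = 21
  hours: 9 + 4 + 0 = 13
  end in UTC-8: 13:21
Step 2 - convert UTC-8 -> UTC-10:
  offset difference: -10 - (-8) = -2 hours
  13 + (-2) = 11 -> mod 24 = 11
Result: 11:21 in UTC-10

11:21


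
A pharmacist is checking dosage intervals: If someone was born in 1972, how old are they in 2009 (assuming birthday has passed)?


Birth year: 1972
Current year: 2009
Age = current year - birth year
Age = 2009 - 1972 = 37

37


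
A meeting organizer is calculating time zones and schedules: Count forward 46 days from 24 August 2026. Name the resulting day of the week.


Start: 2026-08-24 (Monday)
Step 1 - find target date: add 46 days
  2026-08-24 + 46 days = 2026-10-09
Step 2 - day of week:
  46 mod 7 = 4
  Monday + 4 days -> Friday
Result: Friday (2026-10-09)

Friday


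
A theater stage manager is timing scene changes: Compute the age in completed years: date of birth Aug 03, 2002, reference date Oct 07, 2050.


Birth: 2002-08-03
Reference: 2050-10-07
Year difference: 2050 - 2002 = 48
Has birthday (08-03) occurred by 10-07? Yes
Age in full years: 48

48


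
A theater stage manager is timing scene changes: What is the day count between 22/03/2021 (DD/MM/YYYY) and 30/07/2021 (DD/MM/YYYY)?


Start date: 2021-03-22
End date: 2021-07-30
Mar 2021: +10 days
Apr 2021: +30 days
May 2021: +31 days
Jun 2021: +30 days
Jul 2021: +29 days
Total: 130 days

130


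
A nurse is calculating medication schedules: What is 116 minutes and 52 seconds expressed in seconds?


Minutes: 116
Extra seconds: 52
Seconds per minute: 60
Minutes to seconds: 116 x 60 = 6960
Total: 6960 + 52 = 7012

7012


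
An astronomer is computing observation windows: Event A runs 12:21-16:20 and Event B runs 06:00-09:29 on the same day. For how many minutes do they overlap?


Interval A: [741, 980] minutes from midnight
Interval B: [360, 569] minutes from midnight
Overlap start = max(741, 360) = 741
Overlap end = min(980, 569) = 569
End <= start, so the intervals do not overlap: 0 minutes

0


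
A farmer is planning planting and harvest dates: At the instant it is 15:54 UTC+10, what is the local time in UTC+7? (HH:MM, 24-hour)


Local time: 15:54 at UTC+10 (offset 10h)
Target zone: UTC+7 (offset 7h)
Difference: 7 - (10) = -3 hours
Calculation: 15 + (-3) = 12
Result: 12:54

12:54


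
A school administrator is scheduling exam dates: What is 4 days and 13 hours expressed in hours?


Days: 4
Extra hours: 13
Hours per day: 24
Days to hours: 4 x 24 = 96
Total: 96 + 13 = 109

109


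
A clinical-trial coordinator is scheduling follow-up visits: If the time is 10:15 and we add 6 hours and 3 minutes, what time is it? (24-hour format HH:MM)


Start time: 10:15
Adding: 6 hours 3 minutes
Minutes: 15 + 3 = 18
Hours: 10 + 6 + 0 = 16
Result: 16:18

16:18


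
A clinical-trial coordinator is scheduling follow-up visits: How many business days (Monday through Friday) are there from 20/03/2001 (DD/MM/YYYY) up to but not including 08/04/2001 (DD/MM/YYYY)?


Start: 2001-03-20 (Tuesday)
End (exclusive): 2001-04-08 (Sunday)
Total calendar days: 19
Full weeks: 19 // 7 = 2 -> 10 weekdays
Remaining 5 days starting on Tuesday:
  Tue(w), Wed(w), Thu(w), Fri(w), Sat(-) -> 4 weekdays
Total business days: 10 + 4 = 14

14


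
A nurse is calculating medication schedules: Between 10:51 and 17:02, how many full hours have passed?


Start: 10:51
End: 17:02
Hour difference: 17 - 10 = 7 hours
Minute difference: 2 - 51 = -49 minutes
Total minutes: 371
Complete hours: 371 / 60 = 6 (remainder 11)

6


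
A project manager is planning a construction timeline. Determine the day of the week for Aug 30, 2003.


Date: 2003-08-30
January 1, 2003 is a Wednesday
Day of year: 242
Offset from Jan 1: 241 days
241 mod 7 = 3
Result: Saturday

Saturday
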